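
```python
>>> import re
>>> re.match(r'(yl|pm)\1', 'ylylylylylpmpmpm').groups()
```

('yl',)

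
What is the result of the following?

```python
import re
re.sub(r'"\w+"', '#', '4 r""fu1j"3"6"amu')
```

'4 r"#3#amu'

`sub` substitutes '#' at each match site.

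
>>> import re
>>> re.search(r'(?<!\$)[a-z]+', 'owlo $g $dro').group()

The negative lookahead/lookbehind blocks any match where the forbidden context is present.
Unlike `match`, `search` isn't anchored — it looks for the pattern anywhere in the string.
The match spans [0:4] → 'owlo'.

'owlo'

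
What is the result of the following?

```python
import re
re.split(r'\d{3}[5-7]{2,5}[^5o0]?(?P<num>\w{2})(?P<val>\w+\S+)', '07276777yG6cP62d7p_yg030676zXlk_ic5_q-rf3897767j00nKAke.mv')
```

The pattern matches exactly 3 of a digit, then 2 to 5 of a character in [5-7], then optionally any character except [5o0]; then exactly 2 of a word character (captured as 'num'); then one or more of a word character, then one or more of a non-whitespace character (captured as 'val').
Matches to split on: at [0:58] → '07276777yG6cP62d7p_yg030676zXlk_ic5_q-rf3897767j00nKAke.mv'.
Because the pattern has a capturing group, `split` also inserts each captured text between the pieces.

['', 'G6', 'cP62d7p_yg030676zXlk_ic5_q-rf3897767j00nKAke.mv', '']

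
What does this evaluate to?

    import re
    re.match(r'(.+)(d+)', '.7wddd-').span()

This matches one or more of any character (captured); then one or more of a literal 'd' (captured).
`re.match` only tries the pattern at the start of the string.
The match spans [0:6] → '.7wddd'.
Captured: group 1 = '.7wdd', group 2 = 'd'.

(0, 6)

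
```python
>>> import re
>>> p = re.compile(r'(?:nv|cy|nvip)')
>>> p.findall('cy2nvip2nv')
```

Alternation tries branches left to right and keeps the first one that lets the overall match succeed at that position.
Scanning left to right: at [0:2] → 'cy'; at [3:5] → 'nv'; at [8:10] → 'nv'.
No capturing groups, so `findall` returns the 3 full match strings.

['cy', 'nv', 'nv']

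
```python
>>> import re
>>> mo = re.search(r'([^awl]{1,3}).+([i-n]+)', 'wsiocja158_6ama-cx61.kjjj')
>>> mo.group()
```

The pattern matches 1 to 3 of any character except [awl] (captured); then one or more of any character; then one or more of a character in [i-n] (captured).
`re.search` tries every starting position until one works.
The match spans [1:25] → 'siocja158_6ama-cx61.kjjj'.
Captured: group 1 = 'sio', group 2 = 'j'.

'siocja158_6ama-cx61.kjjj'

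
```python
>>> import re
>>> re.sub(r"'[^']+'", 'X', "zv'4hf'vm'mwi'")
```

'zvXvmX'

`sub` substitutes 'X' at each match site.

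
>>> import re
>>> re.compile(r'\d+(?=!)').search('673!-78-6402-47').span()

(0, 3)

Because the assertion is zero-width, the text it checks is not consumed and won't appear in the result.
`search` walks the string left to right and returns the first match it finds.
The match spans [0:3] → '673'.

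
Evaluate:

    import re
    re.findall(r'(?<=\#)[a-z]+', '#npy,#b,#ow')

The lookaround is zero-width — it requires the adjacent text to match without consuming it, so the asserted text isn't part of the match.
No capturing groups, so `findall` returns the 3 full match strings.

['npy', 'b', 'ow']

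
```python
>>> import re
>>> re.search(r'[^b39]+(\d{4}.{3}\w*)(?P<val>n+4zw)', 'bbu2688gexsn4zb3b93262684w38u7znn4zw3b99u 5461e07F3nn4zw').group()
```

'u2688gexsn4zb3b93262684w38u7znn4zw'

This matches one or more of any character except [b39]; then exactly 4 of a digit, then exactly 3 of any character, then zero or more of a word character (captured); then one or more of the literal 'n', then the literal '4zw' (captured as 'val').
`re.search` scans for the first position where the pattern succeeds.
The match spans [2:36] → 'u2688gexsn4zb3b93262684w38u7znn4zw'.
Captured: group 1 = '2688gexsn4zb3b93262684w38u7zn', group 2 = 'n4zw'.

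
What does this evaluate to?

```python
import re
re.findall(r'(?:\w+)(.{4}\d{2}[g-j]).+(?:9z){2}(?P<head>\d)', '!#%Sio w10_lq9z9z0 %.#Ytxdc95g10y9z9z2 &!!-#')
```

[('txdc95g', '2')]

With 2 capturing groups, `findall` returns a 2-tuple per match.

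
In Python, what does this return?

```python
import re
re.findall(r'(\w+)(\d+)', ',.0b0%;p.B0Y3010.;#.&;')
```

[('0b', '0'), ('B0Y301', '0')]

This matches one or more of a word character (captured); then one or more of a digit (captured).
Walking the string: at [2:5] match '0b0', groups = ('0b', '0'); at [9:16] match 'B0Y3010', groups = ('B0Y301', '0').
With 2 capturing groups, `findall` returns a 2-tuple per match.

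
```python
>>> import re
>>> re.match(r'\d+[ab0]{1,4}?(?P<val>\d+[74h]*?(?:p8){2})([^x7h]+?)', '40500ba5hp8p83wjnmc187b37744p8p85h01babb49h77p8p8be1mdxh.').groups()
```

('5hp8p8', '3')

Pattern: one or more of a digit; then 1 to 4 of one of [ab0] (lazy); then one or more of a digit, then zero or more of one of [74h] (lazy), then the literal 'p8' repeated 2 times (captured as 'val'); then one or more of any character except [x7h] (lazy) (captured).
A `+?`/`*?`/`{m,n}?` starts at its minimum and grows only as far as needed for what follows to match.
`re.match` won't scan ahead — the pattern has to work from the very first character.
The match spans [0:14] → '40500ba5hp8p83'.
Captured: group 1 = '5hp8p8', group 2 = '3'.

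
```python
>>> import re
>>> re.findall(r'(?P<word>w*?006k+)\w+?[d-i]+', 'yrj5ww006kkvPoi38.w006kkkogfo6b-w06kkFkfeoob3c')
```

Pattern: zero or more of a literal 'w' (lazy), then the literal '006', then one or more of the literal 'k' (captured as 'word'); then one or more of a word character (lazy); then one or more of a character in [d-i].
Matches: at [4:15] match 'ww006kkvPoi', group 1 = 'ww006kk'; at [18:28] match 'w006kkkogf', group 1 = 'w006kkk'.
With a single group, `findall` returns only what that group captured — 2 items.

['ww006kk', 'w006kkk']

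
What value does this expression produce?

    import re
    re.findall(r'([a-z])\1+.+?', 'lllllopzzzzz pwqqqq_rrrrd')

`\1` is not a pattern — it's the concrete string captured by group 1, re-applied verbatim.
Walking the string: at [0:6] match 'lllllo', group 1 = 'l'; at [7:13] match 'zzzzz ', group 1 = 'z'; at [15:20] match 'qqqq_', group 1 = 'q'; at [20:25] match 'rrrrd', group 1 = 'r'.
One capturing group, so `findall` returns just the captured substring from each match — 4 in all.

['l', 'z', 'q', 'r']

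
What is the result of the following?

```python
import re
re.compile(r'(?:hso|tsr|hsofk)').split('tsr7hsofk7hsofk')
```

Branches in `(...|...)` are attempted left-to-right; the first branch that allows the whole pattern to succeed is taken.
Splitting on the pattern gives 4 pieces.

['', '7', 'fk7', 'fk']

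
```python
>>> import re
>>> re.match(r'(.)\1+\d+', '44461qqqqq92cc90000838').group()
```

'44461'

`re.match` only tries the pattern at the start of the string.
The match spans [0:5] → '44461'.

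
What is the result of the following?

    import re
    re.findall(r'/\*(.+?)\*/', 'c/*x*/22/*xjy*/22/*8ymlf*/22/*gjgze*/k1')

['x', 'xjy', '8ymlf', 'gjgze']

Because there's exactly one group, `findall` drops the full match and keeps group 1 from each hit.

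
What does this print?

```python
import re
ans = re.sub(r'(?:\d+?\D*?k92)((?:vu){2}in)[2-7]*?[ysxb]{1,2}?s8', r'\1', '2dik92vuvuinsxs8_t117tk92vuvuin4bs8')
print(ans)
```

This matches one or more of a digit (lazy), then zero or more of a non-digit (lazy), then the literal 'k92' (non-capturing group); then the literal 'vu' repeated 2 times, then the literal 'in' (captured); then zero or more of a character in [2-7] (lazy), then 1 to 2 of one of [ysxb] (lazy), then the literal 's8'.
The replacement refers to a captured group, so each match is rewritten using its own captured text.

vuvuin_tvuvuin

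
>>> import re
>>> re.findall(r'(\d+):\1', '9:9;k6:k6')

['9']

After group 1 captures some text, `\1` only succeeds where that same text appears again.
Because there's exactly one group, `findall` drops the full match and keeps group 1 from the one hit.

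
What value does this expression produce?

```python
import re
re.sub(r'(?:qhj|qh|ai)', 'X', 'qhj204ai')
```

'X204X'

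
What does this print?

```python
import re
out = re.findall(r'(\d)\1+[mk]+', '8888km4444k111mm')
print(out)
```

`\1` has to match the exact text group 1 already captured.
Because there's exactly one group, `findall` drops the full match and keeps group 1 from each hit.

['8', '4', '1']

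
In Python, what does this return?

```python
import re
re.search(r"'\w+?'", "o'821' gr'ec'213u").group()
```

The match spans [1:6] → "'821'".

"'821'"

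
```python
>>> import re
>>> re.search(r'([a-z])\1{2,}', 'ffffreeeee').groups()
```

`\1` has to match the exact text group 1 already captured.
`re.search` tries every starting position until one works.
The match spans [0:4] → 'ffff'.
Captured: group 1 = 'f'.

('f',)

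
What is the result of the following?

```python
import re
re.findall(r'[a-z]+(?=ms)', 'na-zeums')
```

Lookahead/lookbehind check context without consuming it, so the matched span excludes the asserted characters.
Matches: at [3:6] → 'zeu'.
`findall` yields the raw match text (1 of them) because the pattern has no groups.

['zeu']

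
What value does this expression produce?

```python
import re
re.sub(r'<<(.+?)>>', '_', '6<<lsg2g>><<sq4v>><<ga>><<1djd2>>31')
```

'6____31'

Each match is replaced by '_'.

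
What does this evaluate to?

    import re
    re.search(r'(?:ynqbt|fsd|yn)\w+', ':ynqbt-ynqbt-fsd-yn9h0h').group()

The match spans [1:6] → 'ynqbt'.

'ynqbt'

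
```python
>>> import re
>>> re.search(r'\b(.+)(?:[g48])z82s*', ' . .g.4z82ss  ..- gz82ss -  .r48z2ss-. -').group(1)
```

The match spans [4:24] → 'g.4z82ss  ..- gz82ss'.
Captured: group 1 = 'g.4z82ss  ..- '.

'g.4z82ss  ..- '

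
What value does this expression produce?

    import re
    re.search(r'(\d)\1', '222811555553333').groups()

The match spans [0:2] → '22'.
Captured: group 1 = '2'.

('2',)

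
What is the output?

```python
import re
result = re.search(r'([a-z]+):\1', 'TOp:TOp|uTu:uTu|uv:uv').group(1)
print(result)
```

u

The match spans [10:13] → 'u:u'.
Captured: group 1 = 'u'.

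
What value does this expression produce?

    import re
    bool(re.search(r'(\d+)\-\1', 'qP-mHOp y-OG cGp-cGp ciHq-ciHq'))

`\1` has to match the exact text group 1 already captured.
Here the pattern never matches, so the call returns None, and `bool(None)` is False.

False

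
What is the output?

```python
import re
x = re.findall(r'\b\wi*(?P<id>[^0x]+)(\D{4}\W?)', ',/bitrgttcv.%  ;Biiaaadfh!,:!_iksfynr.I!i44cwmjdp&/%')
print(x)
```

The pattern matches a word boundary (`\b`, zero-width); then a word character, then zero or more of the literal 'i'; then one or more of any character except [0x] (captured as 'id'); then exactly 4 of a non-digit, then optionally a non-word character (captured).
Scanning left to right: at [2:52] match 'bitrgttcv.%  ;Biiaaadfh!,:!_iksfynr.I!i44cwmjdp&/%', groups = ('trgttcv.%  ;Biiaaadfh!,:!_iksfynr.I!i44cwmjd', 'p&/%').
Multiple groups make `findall` return tuples — one 2-tuple for the one match.

[('trgttcv.%  ;Biiaaadfh!,:!_iksfynr.I!i44cwmjd', 'p&/%')]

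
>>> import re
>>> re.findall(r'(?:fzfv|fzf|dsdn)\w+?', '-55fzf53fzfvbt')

Branches in `(...|...)` are attempted left-to-right; the first branch that allows the whole pattern to succeed is taken.
Matches: at [3:7] → 'fzf5'; at [8:13] → 'fzfvb'.
With no groups in the pattern, `findall` gives back each whole match — 2 here.

['fzf5', 'fzfvb']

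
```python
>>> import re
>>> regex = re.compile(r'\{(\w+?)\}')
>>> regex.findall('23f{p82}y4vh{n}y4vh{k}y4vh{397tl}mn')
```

Scanning left to right: at [3:8] match '{p82}', group 1 = 'p82'; at [12:15] match '{n}', group 1 = 'n'; at [19:22] match '{k}', group 1 = 'k'; at [26:33] match '{397tl}', group 1 = '397tl'.
With a single group, `findall` returns only what that group captured — 4 items.

['p82', 'n', 'k', '397tl']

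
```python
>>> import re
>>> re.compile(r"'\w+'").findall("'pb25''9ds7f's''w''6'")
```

Scanning left to right: at [0:6] → "'pb25'"; at [6:13] → "'9ds7f'"; at [15:18] → "'w'"; at [18:21] → "'6'".
With no groups in the pattern, `findall` gives back each whole match — 4 here.

["'pb25'", "'9ds7f'", "'w'", "'6'"]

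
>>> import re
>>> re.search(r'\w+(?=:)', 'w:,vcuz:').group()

The `(?=…)`/`(?<=…)` assertion just peeks at neighbouring text; it doesn't advance the match position.
The match spans [0:1] → 'w'.

'w'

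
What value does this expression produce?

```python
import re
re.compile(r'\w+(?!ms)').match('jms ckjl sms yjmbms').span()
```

(0, 3)

`re.match` only tries the pattern at the start of the string.
The match spans [0:3] → 'jms'.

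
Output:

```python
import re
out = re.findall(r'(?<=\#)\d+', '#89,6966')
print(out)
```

['89']

Lookahead/lookbehind check context without consuming it, so the matched span excludes the asserted characters.
Matches: at [1:3] → '89'.
Since nothing is captured, `findall` lists the 1 matched substring directly.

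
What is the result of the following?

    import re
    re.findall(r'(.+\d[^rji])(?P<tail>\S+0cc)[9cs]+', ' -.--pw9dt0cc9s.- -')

This matches one or more of any character, then a digit, then any character except [rji] (captured); then one or more of a non-whitespace character, then the literal '0cc' (captured as 'tail'); then one or more of one of [9cs].
With 2 capturing groups, `findall` returns a 2-tuple per match.

[(' -.--pw9d', 't0cc')]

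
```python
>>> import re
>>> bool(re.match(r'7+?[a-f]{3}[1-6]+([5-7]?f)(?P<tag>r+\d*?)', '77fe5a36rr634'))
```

False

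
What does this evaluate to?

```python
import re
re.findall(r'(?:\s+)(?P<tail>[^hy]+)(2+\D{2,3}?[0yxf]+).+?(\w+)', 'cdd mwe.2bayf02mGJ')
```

[('mwe.', '2bayf0', 'mGJ')]

Lazy quantifiers expand one character at a time until the remainder of the pattern can match.
`findall` packs the 3 group values into a tuple for every match.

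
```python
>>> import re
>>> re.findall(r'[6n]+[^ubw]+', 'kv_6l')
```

['6l']

Pattern: one or more of one of [6n]; then one or more of any character except [ubw].
Matches: at [3:5] → '6l'.
No capturing groups, so `findall` returns the 1 full match string.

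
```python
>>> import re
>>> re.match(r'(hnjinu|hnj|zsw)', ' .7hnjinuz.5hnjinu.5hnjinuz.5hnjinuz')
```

None

With `match`, the pattern is implicitly anchored at the beginning.
Here the string doesn't start with a match, so the call returns None.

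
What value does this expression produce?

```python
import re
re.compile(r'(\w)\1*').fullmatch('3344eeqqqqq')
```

None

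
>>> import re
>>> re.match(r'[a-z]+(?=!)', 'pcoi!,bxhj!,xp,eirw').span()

(0, 4)

With `match`, the pattern is implicitly anchored at the beginning.
The match spans [0:4] → 'pcoi'.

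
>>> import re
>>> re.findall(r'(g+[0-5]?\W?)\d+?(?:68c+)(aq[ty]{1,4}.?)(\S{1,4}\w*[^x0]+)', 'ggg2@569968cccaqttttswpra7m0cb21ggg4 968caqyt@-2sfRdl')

[('ggg2@', 'aqtttts', 'wpra7m0cb21ggg4 968caqyt@-2sfRdl')]

This matches one or more of a literal 'g', then optionally a character in [0-5], then optionally a non-word character (captured); then one or more of a digit (lazy); then the literal '68', then one or more of a literal 'c' (non-capturing group); then the literal 'aq', then 1 to 4 of one of [ty], then optionally any character (captured); then 1 to 4 of a non-whitespace character, then zero or more of a word character, then one or more of any character except [x0] (captured).
Scanning left to right: at [0:53] match 'ggg2@569968cccaqttttswpra7m0cb21ggg4 968caqyt@-2sfRdl', groups = ('ggg2@', 'aqtttts', 'wpra7m0cb21ggg4 968caqyt@-2sfRdl').
`findall` packs the 3 group values into a tuple for every match.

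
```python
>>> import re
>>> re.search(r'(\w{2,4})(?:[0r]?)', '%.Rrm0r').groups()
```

The match spans [2:7] → 'Rrm0r'.
Captured: group 1 = 'Rrm0'.

('Rrm0',)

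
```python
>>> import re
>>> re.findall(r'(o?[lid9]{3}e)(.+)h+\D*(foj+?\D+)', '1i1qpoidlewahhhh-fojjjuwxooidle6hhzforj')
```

`findall` packs the 3 group values into a tuple for every match.

[('oidle', 'wahhh', 'fojjjuwxooidle')]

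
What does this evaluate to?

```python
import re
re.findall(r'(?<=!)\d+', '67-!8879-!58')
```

The `(?=…)`/`(?<=…)` assertion just peeks at neighbouring text; it doesn't advance the match position.
Walking the string: at [4:8] → '8879'; at [10:12] → '58'.
No capturing groups, so `findall` returns the 2 full match strings.

['8879', '58']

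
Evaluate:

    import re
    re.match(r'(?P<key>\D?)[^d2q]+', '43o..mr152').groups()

The match spans [0:9] → '43o..mr15'.
Captured: group 1 = ''.

('',)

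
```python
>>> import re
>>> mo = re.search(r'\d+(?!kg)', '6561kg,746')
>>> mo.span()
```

(0, 3)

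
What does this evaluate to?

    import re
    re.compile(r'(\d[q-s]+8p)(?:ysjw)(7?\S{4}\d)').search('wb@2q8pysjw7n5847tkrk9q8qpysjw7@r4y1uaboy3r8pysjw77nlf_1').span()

(3, 17)

The match spans [3:17] → '2q8pysjw7n5847'.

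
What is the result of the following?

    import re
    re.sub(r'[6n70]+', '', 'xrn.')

This matches one or more of one of [6n70].
Matches: at [2:3] → 'n'.
Every occurrence is swapped for ''.

'xr.'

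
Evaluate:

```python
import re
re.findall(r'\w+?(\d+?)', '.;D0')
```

['0']

This matches one or more of a word character (lazy); then one or more of a digit (lazy) (captured).
Matches: at [2:4] match 'D0', group 1 = '0'.
`findall` collects group 1 from the one match (1 total).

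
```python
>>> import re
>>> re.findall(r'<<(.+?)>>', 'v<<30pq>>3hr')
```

['30pq']

Matches: at [1:9] match '<<30pq>>', group 1 = '30pq'.
`findall` collects group 1 from the one match (1 total).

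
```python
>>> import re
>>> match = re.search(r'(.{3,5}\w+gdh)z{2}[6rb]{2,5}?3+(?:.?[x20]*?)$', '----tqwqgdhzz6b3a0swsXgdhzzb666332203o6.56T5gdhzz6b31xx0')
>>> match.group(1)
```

Pattern: 3 to 5 of any character, then one or more of a word character, then the literal 'gdh' (captured); then exactly 2 of a literal 'z'; then 2 to 5 of one of [6rb] (lazy), then one or more of the literal '3'; then optionally any character, then zero or more of one of [x20] (lazy) (non-capturing group); then anchored at the end.
`re.search` scans for the first position where the pattern succeeds.
The match spans [35:56] → '03o6.56T5gdhzz6b31xx0'.
Captured: group 1 = '03o6.56T5gdh'.

'03o6.56T5gdh'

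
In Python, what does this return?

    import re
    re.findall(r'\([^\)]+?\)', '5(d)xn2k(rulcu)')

['(d)', '(rulcu)']

`findall` yields the raw match text (2 of them) because the pattern has no groups.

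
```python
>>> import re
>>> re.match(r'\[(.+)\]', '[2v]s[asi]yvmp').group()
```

'[2v]s[asi]'

With `match`, the pattern is implicitly anchored at the beginning.
The match spans [0:10] → '[2v]s[asi]'.
Captured: group 1 = '2v]s[asi'.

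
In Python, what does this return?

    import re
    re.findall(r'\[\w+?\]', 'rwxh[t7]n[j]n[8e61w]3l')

With no groups in the pattern, `findall` gives back each whole match — 3 here.

['[t7]', '[j]', '[8e61w]']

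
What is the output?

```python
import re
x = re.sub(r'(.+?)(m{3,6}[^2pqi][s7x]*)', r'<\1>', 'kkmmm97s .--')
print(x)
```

<kk> .--

This matches one or more of any character (lazy) (captured); then 3 to 6 of the literal 'm', then any character except [2pqi], then zero or more of one of [s7x] (captured).
Matches: at [0:8] → 'kkmmm97s'.
`\1` in the replacement pulls in group 1's text for each match.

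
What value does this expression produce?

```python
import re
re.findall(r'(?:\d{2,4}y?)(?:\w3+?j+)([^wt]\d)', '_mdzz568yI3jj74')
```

This matches 2 to 4 of a digit, then optionally the literal 'y' (non-capturing group); then a word character, then one or more of a literal '3' (lazy), then one or more of the literal 'j' (non-capturing group); then any character except [wt], then a digit (captured).
With a single group, `findall` returns only what that group captured — 1 item.

['74']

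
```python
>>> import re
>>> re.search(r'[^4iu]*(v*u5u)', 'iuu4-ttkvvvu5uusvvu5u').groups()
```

Pattern: zero or more of any character except [4iu]; then zero or more of a literal 'v', then the literal 'u5u' (captured).
`re.search` tries every starting position until one works.
The match spans [4:14] → '-ttkvvvu5u'.
Captured: group 1 = 'u5u'.

('u5u',)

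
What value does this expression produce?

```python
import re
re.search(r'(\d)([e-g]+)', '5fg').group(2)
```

'fg'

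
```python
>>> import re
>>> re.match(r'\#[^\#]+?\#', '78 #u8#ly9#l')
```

`re.match` only tries the pattern at the start of the string.
Here the pattern fails at index 0, so the call returns None.

None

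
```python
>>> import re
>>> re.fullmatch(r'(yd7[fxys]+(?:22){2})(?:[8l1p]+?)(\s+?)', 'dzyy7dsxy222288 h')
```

None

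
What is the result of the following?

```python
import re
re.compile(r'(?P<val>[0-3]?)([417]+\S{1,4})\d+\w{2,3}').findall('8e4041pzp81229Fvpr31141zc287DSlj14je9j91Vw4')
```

Pattern: optionally a character in [0-3] (captured as 'val'); then one or more of one of [417], then 1 to 4 of a non-whitespace character (captured); then one or more of a digit, then 2 to 3 of a word character.
Walking the string: at [2:9] match '4041pzp', groups = ('', '404'); at [10:17] match '1229Fvp', groups = ('', '122'); at [18:31] match '31141zc287DSl', groups = ('3', '1141zc28'); at [32:43] match '14je9j91Vw4', groups = ('1', '4je9j').
2 groups means each result is a tuple of 2 captured strings — 4 here.

[('', '404'), ('', '122'), ('3', '1141zc28'), ('1', '4je9j')]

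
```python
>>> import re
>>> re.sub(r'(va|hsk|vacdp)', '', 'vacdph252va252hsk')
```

'cdph252252'

`|` is ordered: at each position the engine commits to the first alternative that works.
Matches: at [0:2] → 'va'; at [9:11] → 'va'; at [14:17] → 'hsk'.
Every occurrence is swapped for ''.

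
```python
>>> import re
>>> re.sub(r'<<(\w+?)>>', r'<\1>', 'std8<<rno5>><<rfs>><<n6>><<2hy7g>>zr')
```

'std8<rno5><rfs><n6><2hy7g>zr'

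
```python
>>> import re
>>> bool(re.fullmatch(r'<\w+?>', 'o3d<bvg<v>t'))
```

`fullmatch` succeeds only if the pattern covers the string from start to end.
Here the pattern can't cover the whole string, so the call returns None, and `bool(None)` is False.

False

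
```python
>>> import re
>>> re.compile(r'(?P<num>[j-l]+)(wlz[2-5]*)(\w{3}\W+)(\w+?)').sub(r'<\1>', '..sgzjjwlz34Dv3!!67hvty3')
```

'..sgz<jj>7hvty3'

This matches one or more of a character in [j-l] (captured as 'num'); then the literal 'wlz', then zero or more of a character in [2-5] (captured); then exactly 3 of a word character, then one or more of a non-word character (captured); then one or more of a word character (lazy) (captured).
Matches: at [5:18] → 'jjwlz34Dv3!!6'.
`\1` in the replacement pulls in group 1's text for each match.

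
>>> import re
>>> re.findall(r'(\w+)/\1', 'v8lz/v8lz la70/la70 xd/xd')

['v8lz', 'la70', 'xd']

A backreference is literal: `\1` must see the identical characters the first group matched.
Scanning left to right: at [0:9] match 'v8lz/v8lz', group 1 = 'v8lz'; at [10:19] match 'la70/la70', group 1 = 'la70'; at [20:25] match 'xd/xd', group 1 = 'xd'.
Because there's exactly one group, `findall` drops the full match and keeps group 1 from each hit.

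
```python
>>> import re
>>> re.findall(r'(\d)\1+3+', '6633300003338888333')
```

['6', '0', '8']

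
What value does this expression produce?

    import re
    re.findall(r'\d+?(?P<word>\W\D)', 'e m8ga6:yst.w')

[':y']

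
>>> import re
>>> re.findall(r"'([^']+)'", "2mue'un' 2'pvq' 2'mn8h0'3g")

Matches: at [4:8] match "'un'", group 1 = 'un'; at [10:15] match "'pvq'", group 1 = 'pvq'; at [17:24] match "'mn8h0'", group 1 = 'mn8h0'.
With a single group, `findall` returns only what that group captured — 3 items.

['un', 'pvq', 'mn8h0']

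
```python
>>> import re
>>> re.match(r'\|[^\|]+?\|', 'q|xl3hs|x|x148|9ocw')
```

None

`re.match` won't scan ahead — the pattern has to work from the very first character.
Here the pattern fails at index 0, so the call returns None.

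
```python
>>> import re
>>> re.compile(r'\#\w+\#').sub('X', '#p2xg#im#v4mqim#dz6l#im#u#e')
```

'XimXdz6lXu#e'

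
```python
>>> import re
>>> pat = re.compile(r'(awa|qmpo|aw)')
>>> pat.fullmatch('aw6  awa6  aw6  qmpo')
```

None

`re.fullmatch` is like wrapping the pattern in `^…$` (in single-line mode).
Here there's no way to consume every character, so the call returns None.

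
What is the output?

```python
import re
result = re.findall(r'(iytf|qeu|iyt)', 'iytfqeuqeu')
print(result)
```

Branches in `(...|...)` are attempted left-to-right; the first branch that allows the whole pattern to succeed is taken.
Matches: at [0:4] match 'iytf', group 1 = 'iytf'; at [4:7] match 'qeu', group 1 = 'qeu'; at [7:10] match 'qeu', group 1 = 'qeu'.
With a single group, `findall` returns only what that group captured — 3 items.

['iytf', 'qeu', 'qeu']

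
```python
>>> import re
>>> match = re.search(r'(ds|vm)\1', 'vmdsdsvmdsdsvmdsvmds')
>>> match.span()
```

(2, 6)

A backreference is literal: `\1` must see the identical characters the first group matched.
The match spans [2:6] → 'dsds'.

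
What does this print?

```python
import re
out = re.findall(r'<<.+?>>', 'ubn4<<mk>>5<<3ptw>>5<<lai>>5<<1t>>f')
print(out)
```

['<<mk>>', '<<3ptw>>', '<<lai>>', '<<1t>>']

A `+?`/`*?`/`{m,n}?` starts at its minimum and grows only as far as needed for what follows to match.
Walking the string: at [4:10] → '<<mk>>'; at [11:19] → '<<3ptw>>'; at [20:27] → '<<lai>>'; at [28:34] → '<<1t>>'.
With no groups in the pattern, `findall` gives back each whole match — 4 here.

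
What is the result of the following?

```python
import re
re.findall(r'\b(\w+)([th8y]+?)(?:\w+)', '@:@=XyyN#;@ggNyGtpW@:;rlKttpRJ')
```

The pattern matches a word boundary (`\b`, zero-width); then one or more of a word character (captured); then one or more of one of [th8y] (lazy) (captured); then one or more of a word character (non-capturing group).
Walking the string: at [4:8] match 'XyyN', groups = ('Xy', 'y'); at [11:19] match 'ggNyGtpW', groups = ('ggNyG', 't'); at [22:30] match 'rlKttpRJ', groups = ('rlKt', 't').
With 2 capturing groups, `findall` returns a 2-tuple per match.

[('Xy', 'y'), ('ggNyG', 't'), ('rlKt', 't')]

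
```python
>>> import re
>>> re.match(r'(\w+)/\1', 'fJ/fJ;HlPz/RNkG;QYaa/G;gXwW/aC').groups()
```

('fJ',)

`\1` is not a pattern — it's the concrete string captured by group 1, re-applied verbatim.
`re.match` won't scan ahead — the pattern has to work from the very first character.
The match spans [0:5] → 'fJ/fJ'.
Captured: group 1 = 'fJ'.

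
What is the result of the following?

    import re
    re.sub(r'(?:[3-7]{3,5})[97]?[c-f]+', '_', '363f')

This matches 3 to 5 of a character in [3-7] (non-capturing group); then optionally one of [97], then one or more of a character in [c-f].
Matches: at [0:4] → '363f'.
`sub` substitutes '_' at each match site.

'_'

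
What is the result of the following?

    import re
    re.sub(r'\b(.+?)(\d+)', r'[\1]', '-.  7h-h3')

'-.  [7h-h]'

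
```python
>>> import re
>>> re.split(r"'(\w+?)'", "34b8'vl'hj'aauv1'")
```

Matches to split on: at [4:8] → "'vl'"; at [10:17] → "'aauv1'".
Because the pattern has a capturing group, `split` also inserts each captured text between the pieces.

['34b8', 'vl', 'hj', 'aauv1', '']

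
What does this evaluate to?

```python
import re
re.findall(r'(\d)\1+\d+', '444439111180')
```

['4']

After group 1 captures some text, `\1` only succeeds where that same text appears again.
One capturing group, so `findall` returns just the captured substring from the one match — 1 in all.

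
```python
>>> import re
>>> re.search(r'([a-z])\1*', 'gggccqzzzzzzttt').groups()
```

`\1` is not a pattern — it's the concrete string captured by group 1, re-applied verbatim.
`re.search` scans for the first position where the pattern succeeds.
The match spans [0:3] → 'ggg'.
Captured: group 1 = 'g'.

('g',)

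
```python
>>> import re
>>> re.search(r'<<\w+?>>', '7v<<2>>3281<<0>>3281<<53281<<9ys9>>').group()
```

Unlike `match`, `search` isn't anchored — it looks for the pattern anywhere in the string.
The match spans [2:7] → '<<2>>'.

'<<2>>'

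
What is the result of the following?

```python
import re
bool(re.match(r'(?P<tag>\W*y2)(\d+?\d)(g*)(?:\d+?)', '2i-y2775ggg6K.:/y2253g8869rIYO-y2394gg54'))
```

`match` is anchored at position 0; if the pattern doesn't fit there, it returns None.
Here the string doesn't start with a match, so the call returns None, and `bool(None)` is False.

False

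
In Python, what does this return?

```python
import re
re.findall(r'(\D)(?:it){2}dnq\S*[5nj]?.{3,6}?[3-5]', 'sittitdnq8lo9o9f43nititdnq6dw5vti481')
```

Pattern: a non-digit (captured); then the literal 'it' repeated 2 times, then the literal 'dnq', then zero or more of a non-whitespace character; then optionally one of [5nj], then 3 to 6 of any character (lazy), then a character in [3-5].
Matches: at [18:34] match 'nititdnq6dw5vti4', group 1 = 'n'.
`findall` collects group 1 from the one match (1 total).

['n']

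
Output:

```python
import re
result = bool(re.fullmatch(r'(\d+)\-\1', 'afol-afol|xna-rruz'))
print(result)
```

False

`fullmatch` succeeds only if the pattern covers the string from start to end.
Here the pattern can't cover the whole string, so the call returns None, and `bool(None)` is False.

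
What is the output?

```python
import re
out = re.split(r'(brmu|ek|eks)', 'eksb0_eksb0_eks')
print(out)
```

`|` is ordered: at each position the engine commits to the first alternative that works.
The group in the pattern means `split` returns the separators' captures alongside the pieces.

['', 'ek', 'sb0_', 'ek', 'sb0_', 'ek', 's']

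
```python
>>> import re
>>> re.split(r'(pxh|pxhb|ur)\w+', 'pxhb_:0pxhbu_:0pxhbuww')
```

`|` is ordered: at each position the engine commits to the first alternative that works.
With a capturing group present, the delimiter's captured portion is kept in the result list.

['', 'pxh', ':0', 'pxh', ':0', 'pxh', '']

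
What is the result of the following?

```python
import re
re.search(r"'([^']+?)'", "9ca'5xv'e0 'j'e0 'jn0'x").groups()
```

`search` walks the string left to right and returns the first match it finds.
The match spans [3:8] → "'5xv'".
Captured: group 1 = '5xv'.

('5xv',)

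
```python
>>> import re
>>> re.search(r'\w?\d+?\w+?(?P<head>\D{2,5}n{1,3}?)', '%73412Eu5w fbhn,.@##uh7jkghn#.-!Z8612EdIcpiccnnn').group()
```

'73412Eu5w fbhn'

This matches optionally a word character, then one or more of a digit (lazy), then one or more of a word character (lazy); then 2 to 5 of a non-digit, then 1 to 3 of a literal 'n' (lazy) (captured as 'head').
`search` walks the string left to right and returns the first match it finds.
The match spans [1:15] → '73412Eu5w fbhn'.
Captured: group 1 = 'w fbhn'.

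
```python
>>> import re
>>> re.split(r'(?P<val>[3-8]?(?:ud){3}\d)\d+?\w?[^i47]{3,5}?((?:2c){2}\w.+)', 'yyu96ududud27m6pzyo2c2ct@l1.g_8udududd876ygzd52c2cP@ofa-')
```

['yyu9', '6ududud2', '2c2ct@l1.g_8udududd876ygzd52c2cP@ofa-', '']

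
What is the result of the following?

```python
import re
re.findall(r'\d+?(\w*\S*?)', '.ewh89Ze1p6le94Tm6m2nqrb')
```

['9Ze1p6le94Tm6m2nqrb']

The `?` after the quantifier makes it lazy — it takes as little as possible before letting the rest of the pattern try.
With a single group, `findall` returns only what that group captured — 1 item.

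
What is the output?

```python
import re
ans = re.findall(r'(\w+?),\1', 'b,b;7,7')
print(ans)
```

['b', '7']

After group 1 captures some text, `\1` only succeeds where that same text appears again.
`findall` collects group 1 from each match (2 total).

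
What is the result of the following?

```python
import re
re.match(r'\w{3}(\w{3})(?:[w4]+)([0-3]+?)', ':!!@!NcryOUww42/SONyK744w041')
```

None

`re.match` only tries the pattern at the start of the string.
Here the string doesn't start with a match, so the call returns None.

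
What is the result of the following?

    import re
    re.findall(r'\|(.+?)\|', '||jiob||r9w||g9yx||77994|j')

One capturing group, so `findall` returns just the captured substring from each match — 4 in all.

['|jiob', 'r9w', 'g9yx', '77994']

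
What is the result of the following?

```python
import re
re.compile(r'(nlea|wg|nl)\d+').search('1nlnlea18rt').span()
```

`re.search` tries every starting position until one works.
The match spans [3:9] → 'nlea18'.
Captured: group 1 = 'nlea'.

(3, 9)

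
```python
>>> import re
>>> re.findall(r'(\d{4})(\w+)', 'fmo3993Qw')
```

[('3993', 'Qw')]

This matches exactly 4 of a digit (captured); then one or more of a word character (captured).
Scanning left to right: at [3:9] match '3993Qw', groups = ('3993', 'Qw').
Multiple groups make `findall` return tuples — one 2-tuple for the one match.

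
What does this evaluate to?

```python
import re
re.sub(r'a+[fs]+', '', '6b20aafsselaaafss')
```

This matches one or more of a literal 'a'; then one or more of one of [fs].
Matches: at [4:9] → 'aafss'; at [11:17] → 'aaafss'.
`sub` substitutes '' at each match site.

'6b20el'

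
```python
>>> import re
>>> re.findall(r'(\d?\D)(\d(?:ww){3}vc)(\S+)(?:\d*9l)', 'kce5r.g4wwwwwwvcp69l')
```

[('g', '4wwwwwwvc', 'p6')]

The pattern matches optionally a digit, then a non-digit (captured); then a digit, then the literal 'ww' repeated 3 times, then the literal 'vc' (captured); then one or more of a non-whitespace character (captured); then zero or more of a digit, then the literal '9l' (non-capturing group).
Walking the string: at [6:20] match 'g4wwwwwwvcp69l', groups = ('g', '4wwwwwwvc', 'p6').
Multiple groups make `findall` return tuples — one 3-tuple for the one match.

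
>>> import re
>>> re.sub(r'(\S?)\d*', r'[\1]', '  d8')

'[] [] [d][]'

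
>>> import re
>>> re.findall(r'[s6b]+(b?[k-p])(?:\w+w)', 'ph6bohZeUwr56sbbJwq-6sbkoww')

Pattern: one or more of one of [s6b]; then optionally a literal 'b', then a character in [k-p] (captured); then one or more of a word character, then a literal 'w' (non-capturing group).
With a single group, `findall` returns only what that group captured — 2 items.

['o', 'k']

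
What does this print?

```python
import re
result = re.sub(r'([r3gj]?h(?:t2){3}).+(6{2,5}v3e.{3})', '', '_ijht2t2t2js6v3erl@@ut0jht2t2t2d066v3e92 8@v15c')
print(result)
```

Pattern: optionally one of [r3gj], then the literal 'h', then the literal 't2' repeated 3 times (captured); then one or more of any character; then 2 to 5 of a literal '6', then the literal 'v3e', then exactly 3 of any character (captured).
Matches: at [2:41] → 'jht2t2t2js6v3erl@@ut0jht2t2t2d066v3e92 '.
`sub` substitutes '' at each match site.

_i8@v15c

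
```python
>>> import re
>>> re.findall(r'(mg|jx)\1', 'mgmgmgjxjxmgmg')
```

['mg', 'jx', 'mg']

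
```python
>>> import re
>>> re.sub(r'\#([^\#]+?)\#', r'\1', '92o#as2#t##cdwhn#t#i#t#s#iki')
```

'92oas2t#cdwhntitsiki'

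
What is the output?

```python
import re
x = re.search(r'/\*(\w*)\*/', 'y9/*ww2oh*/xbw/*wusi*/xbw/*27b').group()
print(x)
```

The match spans [2:11] → '/*ww2oh*/'.

/*ww2oh*/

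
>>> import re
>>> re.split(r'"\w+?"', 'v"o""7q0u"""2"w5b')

['v', '', '"', 'w5b']

Matches to split on: at [1:4] → '"o"'; at [4:10] → '"7q0u"'; at [11:14] → '"2"'.
Each match becomes a cut point; 4 segments remain.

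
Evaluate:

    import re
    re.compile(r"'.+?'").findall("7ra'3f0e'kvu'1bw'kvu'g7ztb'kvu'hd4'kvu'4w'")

Scanning left to right: at [3:9] → "'3f0e'"; at [12:17] → "'1bw'"; at [20:27] → "'g7ztb'"; at [30:35] → "'hd4'"; at [38:42] → "'4w'".
`findall` yields the raw match text (5 of them) because the pattern has no groups.

["'3f0e'", "'1bw'", "'g7ztb'", "'hd4'", "'4w'"]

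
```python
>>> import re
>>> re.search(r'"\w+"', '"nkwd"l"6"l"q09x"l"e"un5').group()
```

The match spans [0:6] → '"nkwd"'.

'"nkwd"'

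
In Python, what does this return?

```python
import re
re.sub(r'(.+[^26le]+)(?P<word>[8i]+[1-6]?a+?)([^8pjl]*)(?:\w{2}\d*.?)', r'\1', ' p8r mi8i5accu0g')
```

' p8r mi8'

Pattern: one or more of any character, then one or more of any character except [26le] (captured); then one or more of one of [8i], then optionally a character in [1-6], then one or more of a literal 'a' (lazy) (captured as 'word'); then zero or more of any character except [8pjl] (captured); then exactly 2 of a word character, then zero or more of a digit, then optionally any character (non-capturing group).
The replacement refers to a captured group, so each match is rewritten using its own captured text.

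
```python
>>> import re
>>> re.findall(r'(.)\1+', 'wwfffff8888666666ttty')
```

After group 1 captures some text, `\1` only succeeds where that same text appears again.
With a single group, `findall` returns only what that group captured — 5 items.

['w', 'f', '8', '6', 't']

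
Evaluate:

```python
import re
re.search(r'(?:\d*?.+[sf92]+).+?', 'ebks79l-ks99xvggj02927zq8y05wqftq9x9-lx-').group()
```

'ebks79l-ks99xvggj02927zq8y05wqftq9x9-'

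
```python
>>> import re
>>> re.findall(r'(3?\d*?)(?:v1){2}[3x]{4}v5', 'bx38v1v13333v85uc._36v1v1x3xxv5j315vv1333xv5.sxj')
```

With a single group, `findall` returns only what that group captured — 1 item.

['36']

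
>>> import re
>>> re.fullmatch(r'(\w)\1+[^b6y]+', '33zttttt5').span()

(0, 9)

`\1` is not a pattern — it's the concrete string captured by group 1, re-applied verbatim.
`re.fullmatch` is like wrapping the pattern in `^…$` (in single-line mode).
The match spans [0:9] → '33zttttt5'.
Captured: group 1 = '3'.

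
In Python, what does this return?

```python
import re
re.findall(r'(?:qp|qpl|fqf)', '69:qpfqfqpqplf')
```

['qp', 'fqf', 'qp', 'qp']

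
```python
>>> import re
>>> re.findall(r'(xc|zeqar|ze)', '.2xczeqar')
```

The regex engine tests alternatives in the order written; an earlier branch that matches wins even if a later one would match more.
Because there's exactly one group, `findall` drops the full match and keeps group 1 from each hit.

['xc', 'zeqar']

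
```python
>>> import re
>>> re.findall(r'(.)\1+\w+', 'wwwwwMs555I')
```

A backreference is literal: `\1` must see the identical characters the first group matched.
Because there's exactly one group, `findall` drops the full match and keeps group 1 from the one hit.

['w']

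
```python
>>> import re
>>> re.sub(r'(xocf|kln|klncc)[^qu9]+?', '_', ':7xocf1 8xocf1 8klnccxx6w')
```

The regex engine tests alternatives in the order written; an earlier branch that matches wins even if a later one would match more.
Matches: at [2:7] → 'xocf1'; at [9:14] → 'xocf1'; at [16:20] → 'klnc'.
`sub` substitutes '_' at each match site.

':7_ 8_ 8_cxx6w'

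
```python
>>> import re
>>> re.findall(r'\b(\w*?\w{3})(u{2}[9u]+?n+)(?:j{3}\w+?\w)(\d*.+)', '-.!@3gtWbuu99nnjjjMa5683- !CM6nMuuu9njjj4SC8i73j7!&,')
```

[('3gtWb', 'uu99nn', '5683- !CM6nMuuu9njjj4SC8i73j7!&,')]

Pattern: a word boundary (`\b`, zero-width); then zero or more of a word character (lazy), then exactly 3 of a word character (captured); then exactly 2 of the literal 'u', then one or more of one of [9u] (lazy), then one or more of the literal 'n' (captured); then exactly 3 of a literal 'j', then one or more of a word character (lazy), then a word character (non-capturing group); then zero or more of a digit, then one or more of any character (captured).
Because the quantifier is non-greedy, it stops expanding at the earliest point where the rest of the pattern can succeed.
Matches: at [4:52] match '3gtWbuu99nnjjjMa5683- !CM6nMuuu9njjj4SC8i73j7!&,', groups = ('3gtWb', 'uu99nn', '5683- !CM6nMuuu9njjj4SC8i73j7!&,').
With 3 capturing groups, `findall` returns a 3-tuple per match.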